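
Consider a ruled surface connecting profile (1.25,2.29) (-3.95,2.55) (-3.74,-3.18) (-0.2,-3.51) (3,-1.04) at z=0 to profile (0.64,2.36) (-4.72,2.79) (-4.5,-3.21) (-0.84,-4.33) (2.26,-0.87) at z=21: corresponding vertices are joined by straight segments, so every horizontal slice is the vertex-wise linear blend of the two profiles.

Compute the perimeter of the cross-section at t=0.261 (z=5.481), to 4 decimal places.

Cross-section at t=0.261: each vertex is (1-t)·p0[i] + t·p1[i].
  v1: (1-0.261)·(1.25,2.29) + 0.261·(0.64,2.36) = (1.0908,2.3083)
  v2: (1-0.261)·(-3.95,2.55) + 0.261·(-4.72,2.79) = (-4.1510,2.6126)
  v3: (1-0.261)·(-3.74,-3.18) + 0.261·(-4.5,-3.21) = (-3.9384,-3.1878)
  v4: (1-0.261)·(-0.2,-3.51) + 0.261·(-0.84,-4.33) = (-0.3670,-3.7240)
  v5: (1-0.261)·(3,-1.04) + 0.261·(2.26,-0.87) = (2.8069,-0.9956)
Perimeter = Σ |v_{i+1} − v_i|:
  edge 1→2: √(-5.2418² + 0.3044²) = 5.2506 (running 5.2506)
  edge 2→3: √(0.2126² + -5.8005²) = 5.8044 (running 11.0550)
  edge 3→4: √(3.5713² + -0.5362²) = 3.6113 (running 14.6663)
  edge 4→5: √(3.1739² + 2.7284²) = 4.1854 (running 18.8517)
  edge 5→1: √(-1.7161² + 3.3039²) = 3.7230 (running 22.5747)
Perimeter = 22.5747

Perimeter at t=0.261: 22.5747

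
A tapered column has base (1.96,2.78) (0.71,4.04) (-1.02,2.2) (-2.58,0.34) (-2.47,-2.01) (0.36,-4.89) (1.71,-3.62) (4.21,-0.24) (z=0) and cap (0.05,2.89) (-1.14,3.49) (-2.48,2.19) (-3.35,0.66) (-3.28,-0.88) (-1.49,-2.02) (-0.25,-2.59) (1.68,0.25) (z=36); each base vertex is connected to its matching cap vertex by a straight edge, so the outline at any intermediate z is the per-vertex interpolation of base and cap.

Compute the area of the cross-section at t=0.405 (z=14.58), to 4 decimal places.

Cross-section at t=0.405: each vertex is (1-t)·p0[i] + t·p1[i].
  v1: (1-0.405)·(1.96,2.78) + 0.405·(0.05,2.89) = (1.1865,2.8246)
  v2: (1-0.405)·(0.71,4.04) + 0.405·(-1.14,3.49) = (-0.0393,3.8173)
  v3: (1-0.405)·(-1.02,2.2) + 0.405·(-2.48,2.19) = (-1.6113,2.1959)
  v4: (1-0.405)·(-2.58,0.34) + 0.405·(-3.35,0.66) = (-2.8918,0.4696)
  v5: (1-0.405)·(-2.47,-2.01) + 0.405·(-3.28,-0.88) = (-2.7980,-1.5523)
  v6: (1-0.405)·(0.36,-4.89) + 0.405·(-1.49,-2.02) = (-0.3893,-3.7276)
  v7: (1-0.405)·(1.71,-3.62) + 0.405·(-0.25,-2.59) = (0.9162,-3.2029)
  v8: (1-0.405)·(4.21,-0.24) + 0.405·(1.68,0.25) = (3.1854,-0.0415)
Shoelace sum Σ(x_i·y_{i+1} − x_{i+1}·y_i):
  i=1: 1.1865·3.8173 − -0.0393·2.8246 = +4.6398 (running +4.6398)
  i=2: -0.0393·2.1959 − -1.6113·3.8173 = +6.0645 (running +10.7044)
  i=3: -1.6113·0.4696 − -2.8918·2.1959 = +5.5937 (running +16.2981)
  i=4: -2.8918·-1.5523 − -2.7980·0.4696 = +5.8031 (running +22.1012)
  i=5: -2.7980·-3.7276 − -0.3893·-1.5523 = +9.8259 (running +31.9271)
  i=6: -0.3893·-3.2029 − 0.9162·-3.7276 = +4.6620 (running +36.5891)
  i=7: 0.9162·-0.0415 − 3.1854·-3.2029 = +10.1641 (running +46.7532)
  i=8: 3.1854·2.8246 − 1.1865·-0.0415 = +9.0465 (running +55.7997)
Area = |Σ|/2 = |55.7997|/2 = 27.8998

Area at t=0.405: 27.8998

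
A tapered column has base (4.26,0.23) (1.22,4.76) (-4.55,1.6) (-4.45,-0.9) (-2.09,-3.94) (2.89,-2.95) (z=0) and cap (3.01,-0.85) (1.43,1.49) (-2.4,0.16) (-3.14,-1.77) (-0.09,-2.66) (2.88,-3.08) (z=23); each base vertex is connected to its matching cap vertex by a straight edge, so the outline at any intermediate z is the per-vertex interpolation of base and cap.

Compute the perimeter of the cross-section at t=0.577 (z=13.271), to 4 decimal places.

Cross-section at t=0.577: each vertex is (1-t)·p0[i] + t·p1[i].
  v1: (1-0.577)·(4.26,0.23) + 0.577·(3.01,-0.85) = (3.5387,-0.3932)
  v2: (1-0.577)·(1.22,4.76) + 0.577·(1.43,1.49) = (1.3412,2.8732)
  v3: (1-0.577)·(-4.55,1.6) + 0.577·(-2.4,0.16) = (-3.3095,0.7691)
  v4: (1-0.577)·(-4.45,-0.9) + 0.577·(-3.14,-1.77) = (-3.6941,-1.4020)
  v5: (1-0.577)·(-2.09,-3.94) + 0.577·(-0.09,-2.66) = (-0.9360,-3.2014)
  v6: (1-0.577)·(2.89,-2.95) + 0.577·(2.88,-3.08) = (2.8842,-3.0250)
Perimeter = Σ |v_{i+1} − v_i|:
  edge 1→2: √(-2.1976² + 3.2664²) = 3.9368 (running 3.9368)
  edge 2→3: √(-4.6506² + -2.1041²) = 5.1045 (running 9.0413)
  edge 3→4: √(-0.3847² + -2.1711²) = 2.2049 (running 11.2462)
  edge 4→5: √(2.7581² + -1.7995²) = 3.2932 (running 14.5394)
  edge 5→6: √(3.8202² + 0.1764²) = 3.8243 (running 18.3637)
  edge 6→1: √(0.6545² + 2.6319²) = 2.7120 (running 21.0757)
Perimeter = 21.0757

Perimeter at t=0.577: 21.0757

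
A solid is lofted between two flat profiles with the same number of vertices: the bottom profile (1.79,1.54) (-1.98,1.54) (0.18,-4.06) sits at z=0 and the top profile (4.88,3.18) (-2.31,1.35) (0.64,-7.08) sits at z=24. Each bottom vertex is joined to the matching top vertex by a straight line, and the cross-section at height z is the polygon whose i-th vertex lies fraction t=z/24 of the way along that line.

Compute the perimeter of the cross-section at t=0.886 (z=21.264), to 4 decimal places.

Perimeter at t=0.886: 26.0841

Cross-section at t=0.886: each vertex is (1-t)·p0[i] + t·p1[i].
  v1: (1-0.886)·(1.79,1.54) + 0.886·(4.88,3.18) = (4.5277,2.9930)
  v2: (1-0.886)·(-1.98,1.54) + 0.886·(-2.31,1.35) = (-2.2724,1.3717)
  v3: (1-0.886)·(0.18,-4.06) + 0.886·(0.64,-7.08) = (0.5876,-6.7357)
Perimeter = Σ |v_{i+1} − v_i|:
  edge 1→2: √(-6.8001² + -1.6214²) = 6.9907 (running 6.9907)
  edge 2→3: √(2.8599² + -8.1074²) = 8.5970 (running 15.5878)
  edge 3→1: √(3.9402² + 9.7288²) = 10.4964 (running 26.0841)
Perimeter = 26.0841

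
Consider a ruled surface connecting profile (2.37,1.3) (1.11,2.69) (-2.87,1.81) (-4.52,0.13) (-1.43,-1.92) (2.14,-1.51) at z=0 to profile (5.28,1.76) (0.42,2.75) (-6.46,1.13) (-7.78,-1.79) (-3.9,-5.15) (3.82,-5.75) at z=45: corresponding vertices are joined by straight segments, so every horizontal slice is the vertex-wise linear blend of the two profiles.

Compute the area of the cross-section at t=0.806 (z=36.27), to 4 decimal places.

Cross-section at t=0.806: each vertex is (1-t)·p0[i] + t·p1[i].
  v1: (1-0.806)·(2.37,1.3) + 0.806·(5.28,1.76) = (4.7155,1.6708)
  v2: (1-0.806)·(1.11,2.69) + 0.806·(0.42,2.75) = (0.5539,2.7384)
  v3: (1-0.806)·(-2.87,1.81) + 0.806·(-6.46,1.13) = (-5.7635,1.2619)
  v4: (1-0.806)·(-4.52,0.13) + 0.806·(-7.78,-1.79) = (-7.1476,-1.4175)
  v5: (1-0.806)·(-1.43,-1.92) + 0.806·(-3.9,-5.15) = (-3.4208,-4.5234)
  v6: (1-0.806)·(2.14,-1.51) + 0.806·(3.82,-5.75) = (3.4941,-4.9274)
Shoelace sum Σ(x_i·y_{i+1} − x_{i+1}·y_i):
  i=1: 4.7155·2.7384 − 0.5539·1.6708 = +11.9873 (running +11.9873)
  i=2: 0.5539·1.2619 − -5.7635·2.7384 = +16.4816 (running +28.4688)
  i=3: -5.7635·-1.4175 − -7.1476·1.2619 = +17.1896 (running +45.6584)
  i=4: -7.1476·-4.5234 − -3.4208·-1.4175 = +27.4820 (running +73.1405)
  i=5: -3.4208·-4.9274 − 3.4941·-4.5234 = +32.6609 (running +105.8014)
  i=6: 3.4941·1.6708 − 4.7155·-4.9274 = +29.0729 (running +134.8743)
Area = |Σ|/2 = |134.8743|/2 = 67.4372

Area at t=0.806: 67.4372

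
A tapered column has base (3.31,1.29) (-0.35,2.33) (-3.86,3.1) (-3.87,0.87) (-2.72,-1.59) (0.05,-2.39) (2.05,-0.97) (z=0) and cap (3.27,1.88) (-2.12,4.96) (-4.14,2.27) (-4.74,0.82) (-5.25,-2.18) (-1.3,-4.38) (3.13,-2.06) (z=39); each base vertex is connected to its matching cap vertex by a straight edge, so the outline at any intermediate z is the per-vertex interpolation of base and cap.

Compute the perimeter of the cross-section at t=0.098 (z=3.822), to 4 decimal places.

Perimeter at t=0.098: 20.6878

Cross-section at t=0.098: each vertex is (1-t)·p0[i] + t·p1[i].
  v1: (1-0.098)·(3.31,1.29) + 0.098·(3.27,1.88) = (3.3061,1.3478)
  v2: (1-0.098)·(-0.35,2.33) + 0.098·(-2.12,4.96) = (-0.5235,2.5877)
  v3: (1-0.098)·(-3.86,3.1) + 0.098·(-4.14,2.27) = (-3.8874,3.0187)
  v4: (1-0.098)·(-3.87,0.87) + 0.098·(-4.74,0.82) = (-3.9553,0.8651)
  v5: (1-0.098)·(-2.72,-1.59) + 0.098·(-5.25,-2.18) = (-2.9679,-1.6478)
  v6: (1-0.098)·(0.05,-2.39) + 0.098·(-1.3,-4.38) = (-0.0823,-2.5850)
  v7: (1-0.098)·(2.05,-0.97) + 0.098·(3.13,-2.06) = (2.1558,-1.0768)
Perimeter = Σ |v_{i+1} − v_i|:
  edge 1→2: √(-3.8295² + 1.2399²) = 4.0253 (running 4.0253)
  edge 2→3: √(-3.3640² + 0.4309²) = 3.3915 (running 7.4167)
  edge 3→4: √(-0.0678² + -2.1536²) = 2.1546 (running 9.5714)
  edge 4→5: √(0.9873² + -2.5129²) = 2.6999 (running 12.2713)
  edge 5→6: √(2.8856² + -0.9372²) = 3.0340 (running 15.3053)
  edge 6→7: √(2.2381² + 1.5082²) = 2.6989 (running 18.0042)
  edge 7→1: √(1.1502² + 2.4246²) = 2.6836 (running 20.6878)
Perimeter = 20.6878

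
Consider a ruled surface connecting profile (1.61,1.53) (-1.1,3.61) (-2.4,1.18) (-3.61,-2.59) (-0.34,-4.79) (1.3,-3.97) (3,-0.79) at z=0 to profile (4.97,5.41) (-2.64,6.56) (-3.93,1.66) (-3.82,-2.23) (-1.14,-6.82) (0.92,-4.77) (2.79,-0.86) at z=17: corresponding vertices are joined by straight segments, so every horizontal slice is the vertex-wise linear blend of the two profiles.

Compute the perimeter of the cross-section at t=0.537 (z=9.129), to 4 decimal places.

Cross-section at t=0.537: each vertex is (1-t)·p0[i] + t·p1[i].
  v1: (1-0.537)·(1.61,1.53) + 0.537·(4.97,5.41) = (3.4143,3.6136)
  v2: (1-0.537)·(-1.1,3.61) + 0.537·(-2.64,6.56) = (-1.9270,5.1941)
  v3: (1-0.537)·(-2.4,1.18) + 0.537·(-3.93,1.66) = (-3.2216,1.4378)
  v4: (1-0.537)·(-3.61,-2.59) + 0.537·(-3.82,-2.23) = (-3.7228,-2.3967)
  v5: (1-0.537)·(-0.34,-4.79) + 0.537·(-1.14,-6.82) = (-0.7696,-5.8801)
  v6: (1-0.537)·(1.3,-3.97) + 0.537·(0.92,-4.77) = (1.0959,-4.3996)
  v7: (1-0.537)·(3,-0.79) + 0.537·(2.79,-0.86) = (2.8872,-0.8276)
Perimeter = Σ |v_{i+1} − v_i|:
  edge 1→2: √(-5.3413² + 1.5806²) = 5.5703 (running 5.5703)
  edge 2→3: √(-1.2946² + -3.7564²) = 3.9732 (running 9.5435)
  edge 3→4: √(-0.5012² + -3.8344²) = 3.8671 (running 13.4105)
  edge 4→5: √(2.9532² + -3.4834²) = 4.5668 (running 17.9773)
  edge 5→6: √(1.8655² + 1.4805²) = 2.3816 (running 20.3589)
  edge 6→7: √(1.7913² + 3.5720²) = 3.9960 (running 24.3549)
  edge 7→1: √(0.5271² + 4.4412²) = 4.4723 (running 28.8273)
Perimeter = 28.8273

Perimeter at t=0.537: 28.8273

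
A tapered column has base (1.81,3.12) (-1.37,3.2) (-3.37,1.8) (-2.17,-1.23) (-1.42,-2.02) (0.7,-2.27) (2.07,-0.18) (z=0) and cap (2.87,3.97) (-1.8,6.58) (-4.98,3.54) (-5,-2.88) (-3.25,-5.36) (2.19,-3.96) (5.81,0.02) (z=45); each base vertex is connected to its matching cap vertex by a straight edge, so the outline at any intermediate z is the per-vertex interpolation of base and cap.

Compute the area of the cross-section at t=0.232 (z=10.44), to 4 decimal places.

Cross-section at t=0.232: each vertex is (1-t)·p0[i] + t·p1[i].
  v1: (1-0.232)·(1.81,3.12) + 0.232·(2.87,3.97) = (2.0559,3.3172)
  v2: (1-0.232)·(-1.37,3.2) + 0.232·(-1.8,6.58) = (-1.4698,3.9842)
  v3: (1-0.232)·(-3.37,1.8) + 0.232·(-4.98,3.54) = (-3.7435,2.2037)
  v4: (1-0.232)·(-2.17,-1.23) + 0.232·(-5,-2.88) = (-2.8266,-1.6128)
  v5: (1-0.232)·(-1.42,-2.02) + 0.232·(-3.25,-5.36) = (-1.8446,-2.7949)
  v6: (1-0.232)·(0.7,-2.27) + 0.232·(2.19,-3.96) = (1.0457,-2.6621)
  v7: (1-0.232)·(2.07,-0.18) + 0.232·(5.81,0.02) = (2.9377,-0.1336)
Shoelace sum Σ(x_i·y_{i+1} − x_{i+1}·y_i):
  i=1: 2.0559·3.9842 − -1.4698·3.3172 = +13.0666 (running +13.0666)
  i=2: -1.4698·2.2037 − -3.7435·3.9842 = +11.6759 (running +24.7425)
  i=3: -3.7435·-1.6128 − -2.8266·2.2037 = +12.2664 (running +37.0089)
  i=4: -2.8266·-2.7949 − -1.8446·-1.6128 = +4.9250 (running +41.9339)
  i=5: -1.8446·-2.6621 − 1.0457·-2.7949 = +7.8329 (running +49.7668)
  i=6: 1.0457·-0.1336 − 2.9377·-2.6621 = +7.6806 (running +57.4474)
  i=7: 2.9377·3.3172 − 2.0559·-0.1336 = +10.0195 (running +67.4670)
Area = |Σ|/2 = |67.4670|/2 = 33.7335

Area at t=0.232: 33.7335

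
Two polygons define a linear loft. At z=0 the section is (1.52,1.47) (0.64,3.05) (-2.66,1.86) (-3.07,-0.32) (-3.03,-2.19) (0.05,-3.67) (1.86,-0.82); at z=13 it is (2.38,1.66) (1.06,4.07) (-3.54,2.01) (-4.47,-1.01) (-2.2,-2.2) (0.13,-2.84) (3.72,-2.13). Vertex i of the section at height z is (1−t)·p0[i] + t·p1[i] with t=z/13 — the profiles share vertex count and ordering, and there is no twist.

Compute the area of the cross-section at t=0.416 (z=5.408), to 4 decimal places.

Cross-section at t=0.416: each vertex is (1-t)·p0[i] + t·p1[i].
  v1: (1-0.416)·(1.52,1.47) + 0.416·(2.38,1.66) = (1.8778,1.5490)
  v2: (1-0.416)·(0.64,3.05) + 0.416·(1.06,4.07) = (0.8147,3.4743)
  v3: (1-0.416)·(-2.66,1.86) + 0.416·(-3.54,2.01) = (-3.0261,1.9224)
  v4: (1-0.416)·(-3.07,-0.32) + 0.416·(-4.47,-1.01) = (-3.6524,-0.6070)
  v5: (1-0.416)·(-3.03,-2.19) + 0.416·(-2.2,-2.2) = (-2.6847,-2.1942)
  v6: (1-0.416)·(0.05,-3.67) + 0.416·(0.13,-2.84) = (0.0833,-3.3247)
  v7: (1-0.416)·(1.86,-0.82) + 0.416·(3.72,-2.13) = (2.6338,-1.3650)
Shoelace sum Σ(x_i·y_{i+1} − x_{i+1}·y_i):
  i=1: 1.8778·3.4743 − 0.8147·1.5490 = +5.2619 (running +5.2619)
  i=2: 0.8147·1.9224 − -3.0261·3.4743 = +12.0798 (running +17.3417)
  i=3: -3.0261·-0.6070 − -3.6524·1.9224 = +8.8583 (running +26.2000)
  i=4: -3.6524·-2.1942 − -2.6847·-0.6070 = +6.3842 (running +32.5842)
  i=5: -2.6847·-3.3247 − 0.0833·-2.1942 = +9.1087 (running +41.6929)
  i=6: 0.0833·-1.3650 − 2.6338·-3.3247 = +8.6428 (running +50.3357)
  i=7: 2.6338·1.5490 − 1.8778·-1.3650 = +6.6429 (running +56.9786)
Area = |Σ|/2 = |56.9786|/2 = 28.4893

Area at t=0.416: 28.4893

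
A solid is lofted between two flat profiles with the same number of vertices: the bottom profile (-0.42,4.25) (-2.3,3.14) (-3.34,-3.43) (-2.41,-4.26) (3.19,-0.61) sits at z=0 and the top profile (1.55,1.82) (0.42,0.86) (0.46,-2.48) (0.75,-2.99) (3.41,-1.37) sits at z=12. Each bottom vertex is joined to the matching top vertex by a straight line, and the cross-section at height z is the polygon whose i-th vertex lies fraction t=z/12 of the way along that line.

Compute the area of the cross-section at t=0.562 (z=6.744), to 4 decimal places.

Area at t=0.562: 16.5441

Cross-section at t=0.562: each vertex is (1-t)·p0[i] + t·p1[i].
  v1: (1-0.562)·(-0.42,4.25) + 0.562·(1.55,1.82) = (0.6871,2.8843)
  v2: (1-0.562)·(-2.3,3.14) + 0.562·(0.42,0.86) = (-0.7714,1.8586)
  v3: (1-0.562)·(-3.34,-3.43) + 0.562·(0.46,-2.48) = (-1.2044,-2.8961)
  v4: (1-0.562)·(-2.41,-4.26) + 0.562·(0.75,-2.99) = (-0.6341,-3.5463)
  v5: (1-0.562)·(3.19,-0.61) + 0.562·(3.41,-1.37) = (3.3136,-1.0371)
Shoelace sum Σ(x_i·y_{i+1} − x_{i+1}·y_i):
  i=1: 0.6871·1.8586 − -0.7714·2.8843 = +3.5020 (running +3.5020)
  i=2: -0.7714·-2.8961 − -1.2044·1.8586 = +4.4725 (running +7.9745)
  i=3: -1.2044·-3.5463 − -0.6341·-2.8961 = +2.4348 (running +10.4092)
  i=4: -0.6341·-1.0371 − 3.3136·-3.5463 = +12.4086 (running +22.8179)
  i=5: 3.3136·2.8843 − 0.6871·-1.0371 = +10.2703 (running +33.0882)
Area = |Σ|/2 = |33.0882|/2 = 16.5441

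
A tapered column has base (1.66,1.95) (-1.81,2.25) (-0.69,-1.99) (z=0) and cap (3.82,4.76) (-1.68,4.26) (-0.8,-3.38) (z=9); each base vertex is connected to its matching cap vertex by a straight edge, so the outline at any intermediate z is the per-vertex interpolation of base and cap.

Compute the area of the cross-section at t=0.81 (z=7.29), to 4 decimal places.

Cross-section at t=0.81: each vertex is (1-t)·p0[i] + t·p1[i].
  v1: (1-0.81)·(1.66,1.95) + 0.81·(3.82,4.76) = (3.4096,4.2261)
  v2: (1-0.81)·(-1.81,2.25) + 0.81·(-1.68,4.26) = (-1.7047,3.8781)
  v3: (1-0.81)·(-0.69,-1.99) + 0.81·(-0.8,-3.38) = (-0.7791,-3.1159)
Shoelace sum Σ(x_i·y_{i+1} − x_{i+1}·y_i):
  i=1: 3.4096·3.8781 − -1.7047·4.2261 = +20.4270 (running +20.4270)
  i=2: -1.7047·-3.1159 − -0.7791·3.8781 = +8.3331 (running +28.7601)
  i=3: -0.7791·4.2261 − 3.4096·-3.1159 = +7.3314 (running +36.0915)
Area = |Σ|/2 = |36.0915|/2 = 18.0458

Area at t=0.81: 18.0458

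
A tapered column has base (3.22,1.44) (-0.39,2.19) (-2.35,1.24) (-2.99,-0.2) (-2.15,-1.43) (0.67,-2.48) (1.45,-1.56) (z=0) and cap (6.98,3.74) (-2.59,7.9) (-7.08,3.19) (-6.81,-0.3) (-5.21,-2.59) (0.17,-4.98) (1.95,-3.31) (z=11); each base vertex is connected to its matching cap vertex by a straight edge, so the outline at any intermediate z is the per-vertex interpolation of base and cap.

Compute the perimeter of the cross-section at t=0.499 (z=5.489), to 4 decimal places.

Cross-section at t=0.499: each vertex is (1-t)·p0[i] + t·p1[i].
  v1: (1-0.499)·(3.22,1.44) + 0.499·(6.98,3.74) = (5.0962,2.5877)
  v2: (1-0.499)·(-0.39,2.19) + 0.499·(-2.59,7.9) = (-1.4878,5.0393)
  v3: (1-0.499)·(-2.35,1.24) + 0.499·(-7.08,3.19) = (-4.7103,2.2130)
  v4: (1-0.499)·(-2.99,-0.2) + 0.499·(-6.81,-0.3) = (-4.8962,-0.2499)
  v5: (1-0.499)·(-2.15,-1.43) + 0.499·(-5.21,-2.59) = (-3.6769,-2.0088)
  v6: (1-0.499)·(0.67,-2.48) + 0.499·(0.17,-4.98) = (0.4205,-3.7275)
  v7: (1-0.499)·(1.45,-1.56) + 0.499·(1.95,-3.31) = (1.6995,-2.4333)
Perimeter = Σ |v_{i+1} − v_i|:
  edge 1→2: √(-6.5840² + 2.4516²) = 7.0257 (running 7.0257)
  edge 2→3: √(-3.2225² + -2.8262²) = 4.2863 (running 11.3119)
  edge 3→4: √(-0.1859² + -2.4630²) = 2.4700 (running 13.7819)
  edge 4→5: √(1.2192² + -1.7589²) = 2.1402 (running 15.9221)
  edge 5→6: √(4.0974² + -1.7187²) = 4.4433 (running 20.3653)
  edge 6→7: √(1.2790² + 1.2942²) = 1.8196 (running 22.1849)
  edge 7→1: √(3.3967² + 5.0210²) = 6.0620 (running 28.2469)
Perimeter = 28.2469

Perimeter at t=0.499: 28.2469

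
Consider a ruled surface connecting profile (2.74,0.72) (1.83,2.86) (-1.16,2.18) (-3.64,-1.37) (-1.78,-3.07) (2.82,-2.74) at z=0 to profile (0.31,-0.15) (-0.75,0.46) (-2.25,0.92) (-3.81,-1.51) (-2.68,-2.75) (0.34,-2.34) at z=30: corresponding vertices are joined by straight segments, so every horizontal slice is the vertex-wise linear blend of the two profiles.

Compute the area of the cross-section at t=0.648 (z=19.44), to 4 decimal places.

Area at t=0.648: 15.8425

Cross-section at t=0.648: each vertex is (1-t)·p0[i] + t·p1[i].
  v1: (1-0.648)·(2.74,0.72) + 0.648·(0.31,-0.15) = (1.1654,0.1562)
  v2: (1-0.648)·(1.83,2.86) + 0.648·(-0.75,0.46) = (0.1582,1.3048)
  v3: (1-0.648)·(-1.16,2.18) + 0.648·(-2.25,0.92) = (-1.8663,1.3635)
  v4: (1-0.648)·(-3.64,-1.37) + 0.648·(-3.81,-1.51) = (-3.7502,-1.4607)
  v5: (1-0.648)·(-1.78,-3.07) + 0.648·(-2.68,-2.75) = (-2.3632,-2.8626)
  v6: (1-0.648)·(2.82,-2.74) + 0.648·(0.34,-2.34) = (1.2130,-2.4808)
Shoelace sum Σ(x_i·y_{i+1} − x_{i+1}·y_i):
  i=1: 1.1654·1.3048 − 0.1582·0.1562 = +1.4959 (running +1.4959)
  i=2: 0.1582·1.3635 − -1.8663·1.3048 = +2.6508 (running +4.1467)
  i=3: -1.8663·-1.4607 − -3.7502·1.3635 = +7.8396 (running +11.9863)
  i=4: -3.7502·-2.8626 − -2.3632·-1.4607 = +7.2834 (running +19.2697)
  i=5: -2.3632·-2.4808 − 1.2130·-2.8626 = +9.3349 (running +28.6045)
  i=6: 1.2130·0.1562 − 1.1654·-2.4808 = +3.0805 (running +31.6851)
Area = |Σ|/2 = |31.6851|/2 = 15.8425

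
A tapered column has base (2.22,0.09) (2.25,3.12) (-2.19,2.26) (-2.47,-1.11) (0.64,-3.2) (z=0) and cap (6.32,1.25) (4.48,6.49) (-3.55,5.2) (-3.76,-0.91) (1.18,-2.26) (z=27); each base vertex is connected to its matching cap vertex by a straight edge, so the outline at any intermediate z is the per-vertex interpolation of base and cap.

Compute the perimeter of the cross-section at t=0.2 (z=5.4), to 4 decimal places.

Cross-section at t=0.2: each vertex is (1-t)·p0[i] + t·p1[i].
  v1: (1-0.2)·(2.22,0.09) + 0.2·(6.32,1.25) = (3.0400,0.3220)
  v2: (1-0.2)·(2.25,3.12) + 0.2·(4.48,6.49) = (2.6960,3.7940)
  v3: (1-0.2)·(-2.19,2.26) + 0.2·(-3.55,5.2) = (-2.4620,2.8480)
  v4: (1-0.2)·(-2.47,-1.11) + 0.2·(-3.76,-0.91) = (-2.7280,-1.0700)
  v5: (1-0.2)·(0.64,-3.2) + 0.2·(1.18,-2.26) = (0.7480,-3.0120)
Perimeter = Σ |v_{i+1} − v_i|:
  edge 1→2: √(-0.3440² + 3.4720²) = 3.4890 (running 3.4890)
  edge 2→3: √(-5.1580² + -0.9460²) = 5.2440 (running 8.7330)
  edge 3→4: √(-0.2660² + -3.9180²) = 3.9270 (running 12.6601)
  edge 4→5: √(3.4760² + -1.9420²) = 3.9817 (running 16.6418)
  edge 5→1: √(2.2920² + 3.3340²) = 4.0458 (running 20.6876)
Perimeter = 20.6876

Perimeter at t=0.2: 20.6876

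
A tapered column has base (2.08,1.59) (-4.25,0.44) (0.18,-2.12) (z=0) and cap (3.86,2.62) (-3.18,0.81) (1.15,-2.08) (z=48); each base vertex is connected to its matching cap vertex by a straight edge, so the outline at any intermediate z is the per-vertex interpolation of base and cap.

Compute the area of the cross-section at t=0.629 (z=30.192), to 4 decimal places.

Cross-section at t=0.629: each vertex is (1-t)·p0[i] + t·p1[i].
  v1: (1-0.629)·(2.08,1.59) + 0.629·(3.86,2.62) = (3.1996,2.2379)
  v2: (1-0.629)·(-4.25,0.44) + 0.629·(-3.18,0.81) = (-3.5770,0.6727)
  v3: (1-0.629)·(0.18,-2.12) + 0.629·(1.15,-2.08) = (0.7901,-2.0948)
Shoelace sum Σ(x_i·y_{i+1} − x_{i+1}·y_i):
  i=1: 3.1996·0.6727 − -3.5770·2.2379 = +10.1573 (running +10.1573)
  i=2: -3.5770·-2.0948 − 0.7901·0.6727 = +6.9616 (running +17.1189)
  i=3: 0.7901·2.2379 − 3.1996·-2.0948 = +8.4709 (running +25.5898)
Area = |Σ|/2 = |25.5898|/2 = 12.7949

Area at t=0.629: 12.7949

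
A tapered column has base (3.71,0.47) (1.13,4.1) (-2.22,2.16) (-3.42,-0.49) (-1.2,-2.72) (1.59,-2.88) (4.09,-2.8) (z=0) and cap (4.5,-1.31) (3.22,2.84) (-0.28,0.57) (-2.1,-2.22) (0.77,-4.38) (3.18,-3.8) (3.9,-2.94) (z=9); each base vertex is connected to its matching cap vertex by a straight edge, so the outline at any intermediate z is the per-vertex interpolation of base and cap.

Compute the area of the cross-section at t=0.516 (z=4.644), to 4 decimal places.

Cross-section at t=0.516: each vertex is (1-t)·p0[i] + t·p1[i].
  v1: (1-0.516)·(3.71,0.47) + 0.516·(4.5,-1.31) = (4.1176,-0.4485)
  v2: (1-0.516)·(1.13,4.1) + 0.516·(3.22,2.84) = (2.2084,3.4498)
  v3: (1-0.516)·(-2.22,2.16) + 0.516·(-0.28,0.57) = (-1.2190,1.3396)
  v4: (1-0.516)·(-3.42,-0.49) + 0.516·(-2.1,-2.22) = (-2.7389,-1.3827)
  v5: (1-0.516)·(-1.2,-2.72) + 0.516·(0.77,-4.38) = (-0.1835,-3.5766)
  v6: (1-0.516)·(1.59,-2.88) + 0.516·(3.18,-3.8) = (2.4104,-3.3547)
  v7: (1-0.516)·(4.09,-2.8) + 0.516·(3.9,-2.94) = (3.9920,-2.8722)
Shoelace sum Σ(x_i·y_{i+1} − x_{i+1}·y_i):
  i=1: 4.1176·3.4498 − 2.2084·-0.4485 = +15.1956 (running +15.1956)
  i=2: 2.2084·1.3396 − -1.2190·3.4498 = +7.1636 (running +22.3592)
  i=3: -1.2190·-1.3827 − -2.7389·1.3396 = +5.3543 (running +27.7135)
  i=4: -2.7389·-3.5766 − -0.1835·-1.3827 = +9.5421 (running +37.2556)
  i=5: -0.1835·-3.3547 − 2.4104·-3.5766 = +9.2366 (running +46.4922)
  i=6: 2.4104·-2.8722 − 3.9920·-3.3547 = +6.4685 (running +52.9607)
  i=7: 3.9920·-0.4485 − 4.1176·-2.8722 = +10.0365 (running +62.9973)
Area = |Σ|/2 = |62.9973|/2 = 31.4986

Area at t=0.516: 31.4986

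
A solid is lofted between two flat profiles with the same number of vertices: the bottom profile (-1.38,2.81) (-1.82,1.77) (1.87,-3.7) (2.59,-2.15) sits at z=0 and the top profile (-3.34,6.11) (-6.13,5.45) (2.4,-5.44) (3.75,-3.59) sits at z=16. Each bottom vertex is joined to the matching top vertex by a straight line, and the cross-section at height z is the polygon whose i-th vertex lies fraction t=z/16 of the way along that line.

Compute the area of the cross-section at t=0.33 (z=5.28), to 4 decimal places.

Area at t=0.33: 13.9783

Cross-section at t=0.33: each vertex is (1-t)·p0[i] + t·p1[i].
  v1: (1-0.33)·(-1.38,2.81) + 0.33·(-3.34,6.11) = (-2.0268,3.8990)
  v2: (1-0.33)·(-1.82,1.77) + 0.33·(-6.13,5.45) = (-3.2423,2.9844)
  v3: (1-0.33)·(1.87,-3.7) + 0.33·(2.4,-5.44) = (2.0449,-4.2742)
  v4: (1-0.33)·(2.59,-2.15) + 0.33·(3.75,-3.59) = (2.9728,-2.6252)
Shoelace sum Σ(x_i·y_{i+1} − x_{i+1}·y_i):
  i=1: -2.0268·2.9844 − -3.2423·3.8990 = +6.5929 (running +6.5929)
  i=2: -3.2423·-4.2742 − 2.0449·2.9844 = +7.7554 (running +14.3484)
  i=3: 2.0449·-2.6252 − 2.9728·-4.2742 = +7.3381 (running +21.6865)
  i=4: 2.9728·3.8990 − -2.0268·-2.6252 = +6.2702 (running +27.9566)
Area = |Σ|/2 = |27.9566|/2 = 13.9783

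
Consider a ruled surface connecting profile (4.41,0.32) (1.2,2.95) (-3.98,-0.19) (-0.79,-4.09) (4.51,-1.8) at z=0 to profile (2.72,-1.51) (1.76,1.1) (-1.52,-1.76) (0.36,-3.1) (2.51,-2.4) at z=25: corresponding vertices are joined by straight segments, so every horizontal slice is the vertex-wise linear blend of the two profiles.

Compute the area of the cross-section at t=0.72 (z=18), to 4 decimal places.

Cross-section at t=0.72: each vertex is (1-t)·p0[i] + t·p1[i].
  v1: (1-0.72)·(4.41,0.32) + 0.72·(2.72,-1.51) = (3.1932,-0.9976)
  v2: (1-0.72)·(1.2,2.95) + 0.72·(1.76,1.1) = (1.6032,1.6180)
  v3: (1-0.72)·(-3.98,-0.19) + 0.72·(-1.52,-1.76) = (-2.2088,-1.3204)
  v4: (1-0.72)·(-0.79,-4.09) + 0.72·(0.36,-3.1) = (0.0380,-3.3772)
  v5: (1-0.72)·(4.51,-1.8) + 0.72·(2.51,-2.4) = (3.0700,-2.2320)
Shoelace sum Σ(x_i·y_{i+1} − x_{i+1}·y_i):
  i=1: 3.1932·1.6180 − 1.6032·-0.9976 = +6.7659 (running +6.7659)
  i=2: 1.6032·-1.3204 − -2.2088·1.6180 = +1.4570 (running +8.2229)
  i=3: -2.2088·-3.3772 − 0.0380·-1.3204 = +7.5097 (running +15.7327)
  i=4: 0.0380·-2.2320 − 3.0700·-3.3772 = +10.2832 (running +26.0158)
  i=5: 3.0700·-0.9976 − 3.1932·-2.2320 = +4.0646 (running +30.0804)
Area = |Σ|/2 = |30.0804|/2 = 15.0402

Area at t=0.72: 15.0402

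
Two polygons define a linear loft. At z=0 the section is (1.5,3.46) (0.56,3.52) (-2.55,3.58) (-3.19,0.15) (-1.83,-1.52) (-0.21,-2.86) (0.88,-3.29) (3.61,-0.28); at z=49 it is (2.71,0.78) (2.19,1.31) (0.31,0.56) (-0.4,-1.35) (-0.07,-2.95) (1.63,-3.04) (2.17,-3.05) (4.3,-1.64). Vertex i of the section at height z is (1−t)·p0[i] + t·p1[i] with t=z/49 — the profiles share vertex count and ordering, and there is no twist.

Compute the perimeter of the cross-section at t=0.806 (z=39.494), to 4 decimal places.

Cross-section at t=0.806: each vertex is (1-t)·p0[i] + t·p1[i].
  v1: (1-0.806)·(1.5,3.46) + 0.806·(2.71,0.78) = (2.4753,1.2999)
  v2: (1-0.806)·(0.56,3.52) + 0.806·(2.19,1.31) = (1.8738,1.7387)
  v3: (1-0.806)·(-2.55,3.58) + 0.806·(0.31,0.56) = (-0.2448,1.1459)
  v4: (1-0.806)·(-3.19,0.15) + 0.806·(-0.4,-1.35) = (-0.9413,-1.0590)
  v5: (1-0.806)·(-1.83,-1.52) + 0.806·(-0.07,-2.95) = (-0.4114,-2.6726)
  v6: (1-0.806)·(-0.21,-2.86) + 0.806·(1.63,-3.04) = (1.2730,-3.0051)
  v7: (1-0.806)·(0.88,-3.29) + 0.806·(2.17,-3.05) = (1.9197,-3.0966)
  v8: (1-0.806)·(3.61,-0.28) + 0.806·(4.3,-1.64) = (4.1661,-1.3762)
Perimeter = Σ |v_{i+1} − v_i|:
  edge 1→2: √(-0.6015² + 0.4388²) = 0.7445 (running 0.7445)
  edge 2→3: √(-2.1186² + -0.5929²) = 2.2000 (running 2.9445)
  edge 3→4: √(-0.6964² + -2.2049²) = 2.3122 (running 5.2568)
  edge 4→5: √(0.5298² + -1.6136²) = 1.6983 (running 6.9551)
  edge 5→6: √(1.6845² + -0.3325²) = 1.7170 (running 8.6721)
  edge 6→7: √(0.6467² + -0.0915²) = 0.6531 (running 9.3253)
  edge 7→8: √(2.2464² + 1.7204²) = 2.8295 (running 12.1548)
  edge 8→1: √(-1.6909² + 2.6761²) = 3.1655 (running 15.3203)
Perimeter = 15.3203

Perimeter at t=0.806: 15.3203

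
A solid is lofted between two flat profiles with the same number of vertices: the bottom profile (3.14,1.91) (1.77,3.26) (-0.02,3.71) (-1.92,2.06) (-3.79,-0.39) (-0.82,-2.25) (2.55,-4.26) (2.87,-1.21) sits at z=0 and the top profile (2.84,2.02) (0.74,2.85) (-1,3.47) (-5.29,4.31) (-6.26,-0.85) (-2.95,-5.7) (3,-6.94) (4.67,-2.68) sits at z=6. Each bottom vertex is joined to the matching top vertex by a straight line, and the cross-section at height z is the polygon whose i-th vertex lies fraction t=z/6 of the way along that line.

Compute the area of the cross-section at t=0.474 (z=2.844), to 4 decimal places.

Cross-section at t=0.474: each vertex is (1-t)·p0[i] + t·p1[i].
  v1: (1-0.474)·(3.14,1.91) + 0.474·(2.84,2.02) = (2.9978,1.9621)
  v2: (1-0.474)·(1.77,3.26) + 0.474·(0.74,2.85) = (1.2818,3.0657)
  v3: (1-0.474)·(-0.02,3.71) + 0.474·(-1,3.47) = (-0.4845,3.5962)
  v4: (1-0.474)·(-1.92,2.06) + 0.474·(-5.29,4.31) = (-3.5174,3.1265)
  v5: (1-0.474)·(-3.79,-0.39) + 0.474·(-6.26,-0.85) = (-4.9608,-0.6080)
  v6: (1-0.474)·(-0.82,-2.25) + 0.474·(-2.95,-5.7) = (-1.8296,-3.8853)
  v7: (1-0.474)·(2.55,-4.26) + 0.474·(3,-6.94) = (2.7633,-5.5303)
  v8: (1-0.474)·(2.87,-1.21) + 0.474·(4.67,-2.68) = (3.7232,-1.9068)
Shoelace sum Σ(x_i·y_{i+1} − x_{i+1}·y_i):
  i=1: 2.9978·3.0657 − 1.2818·1.9621 = +6.6752 (running +6.6752)
  i=2: 1.2818·3.5962 − -0.4845·3.0657 = +6.0950 (running +12.7702)
  i=3: -0.4845·3.1265 − -3.5174·3.5962 = +11.1345 (running +23.9047)
  i=4: -3.5174·-0.6080 − -4.9608·3.1265 = +17.6486 (running +41.5532)
  i=5: -4.9608·-3.8853 − -1.8296·-0.6080 = +18.1616 (running +59.7149)
  i=6: -1.8296·-5.5303 − 2.7633·-3.8853 = +20.8546 (running +80.5695)
  i=7: 2.7633·-1.9068 − 3.7232·-5.5303 = +15.3215 (running +95.8910)
  i=8: 3.7232·1.9621 − 2.9978·-1.9068 = +13.0216 (running +108.9126)
Area = |Σ|/2 = |108.9126|/2 = 54.4563

Area at t=0.474: 54.4563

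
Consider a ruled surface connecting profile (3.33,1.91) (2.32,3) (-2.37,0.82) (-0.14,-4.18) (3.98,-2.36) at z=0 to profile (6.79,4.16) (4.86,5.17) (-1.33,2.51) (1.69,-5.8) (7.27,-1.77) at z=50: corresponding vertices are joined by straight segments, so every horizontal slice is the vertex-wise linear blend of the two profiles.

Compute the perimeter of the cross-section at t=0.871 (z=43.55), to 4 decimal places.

Cross-section at t=0.871: each vertex is (1-t)·p0[i] + t·p1[i].
  v1: (1-0.871)·(3.33,1.91) + 0.871·(6.79,4.16) = (6.3437,3.8697)
  v2: (1-0.871)·(2.32,3) + 0.871·(4.86,5.17) = (4.5323,4.8901)
  v3: (1-0.871)·(-2.37,0.82) + 0.871·(-1.33,2.51) = (-1.4642,2.2920)
  v4: (1-0.871)·(-0.14,-4.18) + 0.871·(1.69,-5.8) = (1.4539,-5.5910)
  v5: (1-0.871)·(3.98,-2.36) + 0.871·(7.27,-1.77) = (6.8456,-1.8461)
Perimeter = Σ |v_{i+1} − v_i|:
  edge 1→2: √(-1.8113² + 1.0203²) = 2.0789 (running 2.0789)
  edge 2→3: √(-5.9965² + -2.5981²) = 6.5351 (running 8.6141)
  edge 3→4: √(2.9181² + -7.8830²) = 8.4058 (running 17.0198)
  edge 4→5: √(5.3917² + 3.7449²) = 6.5646 (running 23.5845)
  edge 5→1: √(-0.5019² + 5.7159²) = 5.7379 (running 29.3223)
Perimeter = 29.3223

Perimeter at t=0.871: 29.3223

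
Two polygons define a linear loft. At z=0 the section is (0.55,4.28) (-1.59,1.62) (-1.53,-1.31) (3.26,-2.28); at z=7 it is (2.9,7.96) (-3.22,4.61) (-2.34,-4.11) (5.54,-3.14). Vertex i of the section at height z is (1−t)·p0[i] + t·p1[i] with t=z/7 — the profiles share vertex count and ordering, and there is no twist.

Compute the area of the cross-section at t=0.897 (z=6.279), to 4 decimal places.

Cross-section at t=0.897: each vertex is (1-t)·p0[i] + t·p1[i].
  v1: (1-0.897)·(0.55,4.28) + 0.897·(2.9,7.96) = (2.6580,7.5810)
  v2: (1-0.897)·(-1.59,1.62) + 0.897·(-3.22,4.61) = (-3.0521,4.3020)
  v3: (1-0.897)·(-1.53,-1.31) + 0.897·(-2.34,-4.11) = (-2.2566,-3.8216)
  v4: (1-0.897)·(3.26,-2.28) + 0.897·(5.54,-3.14) = (5.3052,-3.0514)
Shoelace sum Σ(x_i·y_{i+1} − x_{i+1}·y_i):
  i=1: 2.6580·4.3020 − -3.0521·7.5810 = +34.5725 (running +34.5725)
  i=2: -3.0521·-3.8216 − -2.2566·4.3020 = +21.3718 (running +55.9443)
  i=3: -2.2566·-3.0514 − 5.3052·-3.8216 = +27.1599 (running +83.1042)
  i=4: 5.3052·7.5810 − 2.6580·-3.0514 = +48.3287 (running +131.4329)
Area = |Σ|/2 = |131.4329|/2 = 65.7165

Area at t=0.897: 65.7165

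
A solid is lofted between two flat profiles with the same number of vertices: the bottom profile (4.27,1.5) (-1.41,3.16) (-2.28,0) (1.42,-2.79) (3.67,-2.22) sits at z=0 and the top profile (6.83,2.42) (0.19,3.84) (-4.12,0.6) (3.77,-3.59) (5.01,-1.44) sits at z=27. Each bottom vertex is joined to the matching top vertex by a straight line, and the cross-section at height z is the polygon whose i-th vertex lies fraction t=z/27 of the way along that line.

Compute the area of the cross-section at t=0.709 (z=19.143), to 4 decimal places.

Area at t=0.709: 38.4341

Cross-section at t=0.709: each vertex is (1-t)·p0[i] + t·p1[i].
  v1: (1-0.709)·(4.27,1.5) + 0.709·(6.83,2.42) = (6.0850,2.1523)
  v2: (1-0.709)·(-1.41,3.16) + 0.709·(0.19,3.84) = (-0.2756,3.6421)
  v3: (1-0.709)·(-2.28,0) + 0.709·(-4.12,0.6) = (-3.5846,0.4254)
  v4: (1-0.709)·(1.42,-2.79) + 0.709·(3.77,-3.59) = (3.0861,-3.3572)
  v5: (1-0.709)·(3.67,-2.22) + 0.709·(5.01,-1.44) = (4.6201,-1.6670)
Shoelace sum Σ(x_i·y_{i+1} − x_{i+1}·y_i):
  i=1: 6.0850·3.6421 − -0.2756·2.1523 = +22.7556 (running +22.7556)
  i=2: -0.2756·0.4254 − -3.5846·3.6421 = +12.9382 (running +35.6938)
  i=3: -3.5846·-3.3572 − 3.0861·0.4254 = +10.7212 (running +46.4150)
  i=4: 3.0861·-1.6670 − 4.6201·-3.3572 = +10.3659 (running +56.7809)
  i=5: 4.6201·2.1523 − 6.0850·-1.6670 = +20.0873 (running +76.8682)
Area = |Σ|/2 = |76.8682|/2 = 38.4341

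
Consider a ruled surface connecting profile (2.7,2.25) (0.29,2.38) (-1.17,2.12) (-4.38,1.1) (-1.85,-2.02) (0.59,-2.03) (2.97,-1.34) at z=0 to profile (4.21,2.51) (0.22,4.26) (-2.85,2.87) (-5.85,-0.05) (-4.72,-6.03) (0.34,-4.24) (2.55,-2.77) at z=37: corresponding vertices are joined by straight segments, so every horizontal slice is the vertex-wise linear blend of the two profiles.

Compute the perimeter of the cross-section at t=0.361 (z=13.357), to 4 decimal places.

Cross-section at t=0.361: each vertex is (1-t)·p0[i] + t·p1[i].
  v1: (1-0.361)·(2.7,2.25) + 0.361·(4.21,2.51) = (3.2451,2.3439)
  v2: (1-0.361)·(0.29,2.38) + 0.361·(0.22,4.26) = (0.2647,3.0587)
  v3: (1-0.361)·(-1.17,2.12) + 0.361·(-2.85,2.87) = (-1.7765,2.3908)
  v4: (1-0.361)·(-4.38,1.1) + 0.361·(-5.85,-0.05) = (-4.9107,0.6849)
  v5: (1-0.361)·(-1.85,-2.02) + 0.361·(-4.72,-6.03) = (-2.8861,-3.4676)
  v6: (1-0.361)·(0.59,-2.03) + 0.361·(0.34,-4.24) = (0.4998,-2.8278)
  v7: (1-0.361)·(2.97,-1.34) + 0.361·(2.55,-2.77) = (2.8184,-1.8562)
Perimeter = Σ |v_{i+1} − v_i|:
  edge 1→2: √(-2.9804² + 0.7148²) = 3.0649 (running 3.0649)
  edge 2→3: √(-2.0412² + -0.6679²) = 2.1477 (running 5.2126)
  edge 3→4: √(-3.1342² + -1.7059²) = 3.5684 (running 8.7810)
  edge 4→5: √(2.0246² + -4.1525²) = 4.6197 (running 13.4007)
  edge 5→6: √(3.3858² + 0.6398²) = 3.4457 (running 16.8465)
  edge 6→7: √(2.3186² + 0.9716²) = 2.5140 (running 19.3604)
  edge 7→1: √(0.4267² + 4.2001²) = 4.2217 (running 23.5821)
Perimeter = 23.5821

Perimeter at t=0.361: 23.5821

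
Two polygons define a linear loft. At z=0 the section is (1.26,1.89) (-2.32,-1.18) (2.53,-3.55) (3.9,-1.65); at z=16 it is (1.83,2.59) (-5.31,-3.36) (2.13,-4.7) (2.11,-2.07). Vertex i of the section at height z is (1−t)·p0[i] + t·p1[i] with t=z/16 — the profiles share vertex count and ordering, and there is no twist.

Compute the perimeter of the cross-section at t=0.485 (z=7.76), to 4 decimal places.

Perimeter at t=0.485: 20.0299

Cross-section at t=0.485: each vertex is (1-t)·p0[i] + t·p1[i].
  v1: (1-0.485)·(1.26,1.89) + 0.485·(1.83,2.59) = (1.5365,2.2295)
  v2: (1-0.485)·(-2.32,-1.18) + 0.485·(-5.31,-3.36) = (-3.7701,-2.2373)
  v3: (1-0.485)·(2.53,-3.55) + 0.485·(2.13,-4.7) = (2.3360,-4.1078)
  v4: (1-0.485)·(3.9,-1.65) + 0.485·(2.11,-2.07) = (3.0319,-1.8537)
Perimeter = Σ |v_{i+1} − v_i|:
  edge 1→2: √(-5.3066² + -4.4668²) = 6.9363 (running 6.9363)
  edge 2→3: √(6.1061² + -1.8705²) = 6.3862 (running 13.3225)
  edge 3→4: √(0.6959² + 2.2541²) = 2.3590 (running 15.6815)
  edge 4→1: √(-1.4954² + 4.0832²) = 4.3484 (running 20.0299)
Perimeter = 20.0299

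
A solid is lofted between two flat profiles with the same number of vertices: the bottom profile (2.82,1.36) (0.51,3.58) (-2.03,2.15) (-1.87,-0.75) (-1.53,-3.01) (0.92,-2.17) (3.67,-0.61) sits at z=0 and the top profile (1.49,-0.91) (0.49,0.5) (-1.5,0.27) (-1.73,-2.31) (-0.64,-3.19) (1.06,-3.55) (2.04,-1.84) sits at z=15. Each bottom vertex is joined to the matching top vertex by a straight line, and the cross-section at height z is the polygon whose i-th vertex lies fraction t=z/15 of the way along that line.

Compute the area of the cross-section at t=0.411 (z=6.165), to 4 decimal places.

Area at t=0.411: 18.0292

Cross-section at t=0.411: each vertex is (1-t)·p0[i] + t·p1[i].
  v1: (1-0.411)·(2.82,1.36) + 0.411·(1.49,-0.91) = (2.2734,0.4270)
  v2: (1-0.411)·(0.51,3.58) + 0.411·(0.49,0.5) = (0.5018,2.3141)
  v3: (1-0.411)·(-2.03,2.15) + 0.411·(-1.5,0.27) = (-1.8122,1.3773)
  v4: (1-0.411)·(-1.87,-0.75) + 0.411·(-1.73,-2.31) = (-1.8125,-1.3912)
  v5: (1-0.411)·(-1.53,-3.01) + 0.411·(-0.64,-3.19) = (-1.1642,-3.0840)
  v6: (1-0.411)·(0.92,-2.17) + 0.411·(1.06,-3.55) = (0.9775,-2.7372)
  v7: (1-0.411)·(3.67,-0.61) + 0.411·(2.04,-1.84) = (3.0001,-1.1155)
Shoelace sum Σ(x_i·y_{i+1} − x_{i+1}·y_i):
  i=1: 2.2734·2.3141 − 0.5018·0.4270 = +5.0466 (running +5.0466)
  i=2: 0.5018·1.3773 − -1.8122·2.3141 = +4.8847 (running +9.9313)
  i=3: -1.8122·-1.3912 − -1.8125·1.3773 = +5.0174 (running +14.9486)
  i=4: -1.8125·-3.0840 − -1.1642·-1.3912 = +3.9700 (running +18.9186)
  i=5: -1.1642·-2.7372 − 0.9775·-3.0840 = +6.2014 (running +25.1200)
  i=6: 0.9775·-1.1155 − 3.0001·-2.7372 = +7.1213 (running +32.2412)
  i=7: 3.0001·0.4270 − 2.2734·-1.1155 = +3.8171 (running +36.0584)
Area = |Σ|/2 = |36.0584|/2 = 18.0292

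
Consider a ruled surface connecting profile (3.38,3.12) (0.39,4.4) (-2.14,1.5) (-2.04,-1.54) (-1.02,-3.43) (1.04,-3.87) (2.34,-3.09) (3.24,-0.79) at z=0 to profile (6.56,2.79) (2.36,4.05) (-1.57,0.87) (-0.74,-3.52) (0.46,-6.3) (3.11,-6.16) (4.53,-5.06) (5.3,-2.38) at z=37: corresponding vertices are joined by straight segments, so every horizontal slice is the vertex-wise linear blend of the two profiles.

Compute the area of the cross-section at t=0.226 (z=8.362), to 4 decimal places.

Area at t=0.226: 39.6104

Cross-section at t=0.226: each vertex is (1-t)·p0[i] + t·p1[i].
  v1: (1-0.226)·(3.38,3.12) + 0.226·(6.56,2.79) = (4.0987,3.0454)
  v2: (1-0.226)·(0.39,4.4) + 0.226·(2.36,4.05) = (0.8352,4.3209)
  v3: (1-0.226)·(-2.14,1.5) + 0.226·(-1.57,0.87) = (-2.0112,1.3576)
  v4: (1-0.226)·(-2.04,-1.54) + 0.226·(-0.74,-3.52) = (-1.7462,-1.9875)
  v5: (1-0.226)·(-1.02,-3.43) + 0.226·(0.46,-6.3) = (-0.6855,-4.0786)
  v6: (1-0.226)·(1.04,-3.87) + 0.226·(3.11,-6.16) = (1.5078,-4.3875)
  v7: (1-0.226)·(2.34,-3.09) + 0.226·(4.53,-5.06) = (2.8349,-3.5352)
  v8: (1-0.226)·(3.24,-0.79) + 0.226·(5.3,-2.38) = (3.7056,-1.1493)
Shoelace sum Σ(x_i·y_{i+1} − x_{i+1}·y_i):
  i=1: 4.0987·4.3209 − 0.8352·3.0454 = +15.1664 (running +15.1664)
  i=2: 0.8352·1.3576 − -2.0112·4.3209 = +9.8240 (running +24.9904)
  i=3: -2.0112·-1.9875 − -1.7462·1.3576 = +6.3679 (running +31.3583)
  i=4: -1.7462·-4.0786 − -0.6855·-1.9875 = +5.7596 (running +37.1179)
  i=5: -0.6855·-4.3875 − 1.5078·-4.0786 = +9.1576 (running +46.2755)
  i=6: 1.5078·-3.5352 − 2.8349·-4.3875 = +7.1079 (running +53.3834)
  i=7: 2.8349·-1.1493 − 3.7056·-3.5352 = +9.8417 (running +63.2251)
  i=8: 3.7056·3.0454 − 4.0987·-1.1493 = +15.9958 (running +79.2208)
Area = |Σ|/2 = |79.2208|/2 = 39.6104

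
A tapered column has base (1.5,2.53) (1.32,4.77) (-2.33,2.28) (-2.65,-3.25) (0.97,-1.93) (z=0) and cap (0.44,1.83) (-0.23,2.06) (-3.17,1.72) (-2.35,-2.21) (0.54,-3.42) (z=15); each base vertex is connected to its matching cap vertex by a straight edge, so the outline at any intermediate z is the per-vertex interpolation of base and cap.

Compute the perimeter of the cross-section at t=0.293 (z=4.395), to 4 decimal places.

Perimeter at t=0.293: 18.8152

Cross-section at t=0.293: each vertex is (1-t)·p0[i] + t·p1[i].
  v1: (1-0.293)·(1.5,2.53) + 0.293·(0.44,1.83) = (1.1894,2.3249)
  v2: (1-0.293)·(1.32,4.77) + 0.293·(-0.23,2.06) = (0.8659,3.9760)
  v3: (1-0.293)·(-2.33,2.28) + 0.293·(-3.17,1.72) = (-2.5761,2.1159)
  v4: (1-0.293)·(-2.65,-3.25) + 0.293·(-2.35,-2.21) = (-2.5621,-2.9453)
  v5: (1-0.293)·(0.97,-1.93) + 0.293·(0.54,-3.42) = (0.8440,-2.3666)
Perimeter = Σ |v_{i+1} − v_i|:
  edge 1→2: √(-0.3236² + 1.6511²) = 1.6825 (running 1.6825)
  edge 2→3: √(-3.4420² + -1.8601²) = 3.9124 (running 5.5949)
  edge 3→4: √(0.0140² + -5.0612²) = 5.0612 (running 10.6561)
  edge 4→5: √(3.4061² + 0.5787²) = 3.4549 (running 14.1110)
  edge 5→1: √(0.3454² + 4.6915²) = 4.7042 (running 18.8152)
Perimeter = 18.8152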